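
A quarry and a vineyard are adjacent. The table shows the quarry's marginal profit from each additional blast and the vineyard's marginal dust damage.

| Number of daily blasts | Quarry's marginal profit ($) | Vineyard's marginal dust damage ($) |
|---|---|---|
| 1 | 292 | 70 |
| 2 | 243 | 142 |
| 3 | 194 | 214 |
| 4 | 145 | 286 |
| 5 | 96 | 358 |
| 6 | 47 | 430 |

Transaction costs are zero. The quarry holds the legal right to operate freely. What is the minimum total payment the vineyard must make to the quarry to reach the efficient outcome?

Left alone the quarry would choose level 6 (marginal profit stays positive).
Efficient level: k* = 2 (marginal profit ≥ marginal dust damage through 2).
The vineyard must at least cover the quarry's forgone profit from cutting 6→2: 194 + 145 + 96 + 47 = 482.

$482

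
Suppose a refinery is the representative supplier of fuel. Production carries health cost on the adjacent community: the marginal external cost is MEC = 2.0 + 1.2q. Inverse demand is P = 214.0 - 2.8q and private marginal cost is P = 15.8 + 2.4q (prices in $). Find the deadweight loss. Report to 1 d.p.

Market equilibrium (private): 15.8 + 2.4q = 214.0 - 2.8q → q_m = 38.1154.
Social marginal cost = private MC + MEC = 17.8 + 3.6q.
Set SMC = demand: 17.8 + 3.6q = 214.0 - 2.8q → q* = 30.6563.
Height of the DWL triangle at q_m is SMC(q_m) − demand(q_m) = MEC(q_m) = 47.7385.
DWL = ½ × 7.4591 × 47.7385 = 178.0431.

DWL = $178.0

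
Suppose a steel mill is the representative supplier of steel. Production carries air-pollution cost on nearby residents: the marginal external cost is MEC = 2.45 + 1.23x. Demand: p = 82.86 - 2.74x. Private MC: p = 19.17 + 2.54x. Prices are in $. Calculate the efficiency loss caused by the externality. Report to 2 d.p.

DWL = $22.95

Market equilibrium (private): 19.17 + 2.54x = 82.86 - 2.74x → x_m = 12.0625.
Social marginal cost = private MC + MEC = 21.62 + 3.77x.
Set SMC = demand: 21.62 + 3.77x = 82.86 - 2.74x → x* = 9.4071.
The loss is the area between SMC and demand from x* to x_m; with linear curves that's a triangle of height MEC(x_m).
DWL = ½ × 2.6554 × 17.2869 = 22.9518.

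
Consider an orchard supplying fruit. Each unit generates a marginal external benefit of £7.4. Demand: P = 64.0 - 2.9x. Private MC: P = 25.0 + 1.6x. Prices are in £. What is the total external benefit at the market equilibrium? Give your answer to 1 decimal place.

Market equilibrium (private): 25.0 + 1.6x = 64.0 - 2.9x → x_m = 8.6667.
Total external benefit = MEB × x_m = 7.4 × 8.6667 = 64.1336.

£64.1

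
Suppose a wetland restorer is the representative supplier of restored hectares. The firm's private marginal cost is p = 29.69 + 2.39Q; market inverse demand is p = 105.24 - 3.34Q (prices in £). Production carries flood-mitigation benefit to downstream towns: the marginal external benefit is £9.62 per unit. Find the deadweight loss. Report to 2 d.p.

Market equilibrium (private): 29.69 + 2.39Q = 105.24 - 3.34Q → Q_m = 13.1850.
Social marginal cost = private MC − MEB = 20.07 + 2.39Q.
Set SMC = demand: 20.07 + 2.39Q = 105.24 - 3.34Q → Q* = 14.8639.
Height of the DWL triangle at Q_m is demand(Q_m) − SMC(Q_m) = MEB(Q_m) = 9.6200.
DWL = ½ × 1.6789 × 9.6200 = 8.0755.

DWL = £8.08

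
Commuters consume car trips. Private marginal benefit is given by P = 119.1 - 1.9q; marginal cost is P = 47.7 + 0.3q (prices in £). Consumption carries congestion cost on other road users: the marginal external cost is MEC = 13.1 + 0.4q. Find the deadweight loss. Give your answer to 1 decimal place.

DWL = £130.8

Market equilibrium (private): 47.7 + 0.3q = 119.1 - 1.9q → q_m = 32.4545.
Social marginal benefit = demand − MEC = 106.0 - 2.3q.
Set SMB = MC: 106.0 - 2.3q = 47.7 + 0.3q → q* = 22.4231.
The welfare-loss triangle has base |q_m − q*| and height MEC(q_m) (the vertical gap between SMB and MC is zero at q* and MEC at q_m).
DWL = ½ × 10.0314 × 26.0818 = 130.8185.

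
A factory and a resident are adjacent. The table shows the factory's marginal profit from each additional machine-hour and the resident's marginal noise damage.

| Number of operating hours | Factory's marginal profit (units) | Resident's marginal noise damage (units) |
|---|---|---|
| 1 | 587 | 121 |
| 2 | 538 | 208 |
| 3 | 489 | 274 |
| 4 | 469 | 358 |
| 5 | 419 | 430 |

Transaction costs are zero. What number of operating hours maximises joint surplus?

Bargaining reaches the level where marginal profit last exceeds marginal noise damage.
That holds through level 4 (469 ≥ 358) but not at 5 (419 < 430).

4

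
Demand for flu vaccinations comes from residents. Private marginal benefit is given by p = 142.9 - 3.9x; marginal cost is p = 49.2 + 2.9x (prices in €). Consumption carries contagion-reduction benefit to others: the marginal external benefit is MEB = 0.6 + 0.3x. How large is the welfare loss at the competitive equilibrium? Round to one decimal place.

Market equilibrium (private): 49.2 + 2.9x = 142.9 - 3.9x → x_m = 13.7794.
Social marginal benefit = demand + MEB = 143.5 - 3.6x.
Set SMB = MC: 143.5 - 3.6x = 49.2 + 2.9x → x* = 14.5077.
The welfare-loss triangle has base |x_m − x*| and height MEB(x_m) (the vertical gap between SMB and MC is zero at x* and MEB at x_m).
DWL = ½ × 0.7283 × 4.7338 = 1.7238.

DWL = €1.7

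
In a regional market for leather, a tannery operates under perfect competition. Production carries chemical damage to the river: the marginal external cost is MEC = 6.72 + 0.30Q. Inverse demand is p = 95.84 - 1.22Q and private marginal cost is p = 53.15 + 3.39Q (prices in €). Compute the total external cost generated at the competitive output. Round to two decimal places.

€75.09

Market equilibrium (private): 53.15 + 3.39Q = 95.84 - 1.22Q → Q_m = 9.2603.
Total external cost = ∫₀^{Q_m} (6.72 + 0.30Q) dQ = 6.72×9.2603 + ½×0.30×9.2603² = 75.0922.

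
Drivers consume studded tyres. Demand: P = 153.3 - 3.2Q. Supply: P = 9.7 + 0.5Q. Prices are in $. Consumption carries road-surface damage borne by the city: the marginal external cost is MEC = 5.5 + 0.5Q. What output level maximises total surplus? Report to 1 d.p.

Q* = 32.9

Social marginal benefit = demand − MEC = 147.8 - 3.7Q.
Set SMB = MC: 147.8 - 3.7Q = 9.7 + 0.5Q → Q* = 32.8810.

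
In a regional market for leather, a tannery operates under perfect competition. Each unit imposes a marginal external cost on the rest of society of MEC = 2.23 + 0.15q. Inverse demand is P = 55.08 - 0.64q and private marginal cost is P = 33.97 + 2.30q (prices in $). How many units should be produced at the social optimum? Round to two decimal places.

Social marginal cost = private MC + MEC = 36.20 + 2.45q.
Set SMC = demand: 36.20 + 2.45q = 55.08 - 0.64q → q* = 6.1100.

q* = 6.11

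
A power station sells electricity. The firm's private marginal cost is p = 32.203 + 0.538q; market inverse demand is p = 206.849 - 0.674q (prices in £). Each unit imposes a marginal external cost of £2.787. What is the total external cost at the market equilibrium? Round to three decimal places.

£401.599

Market equilibrium (private): 32.203 + 0.538q = 206.849 - 0.674q → q_m = 144.0974.
Total external cost = MEC × q_m = 2.787 × 144.0974 = 401.5995.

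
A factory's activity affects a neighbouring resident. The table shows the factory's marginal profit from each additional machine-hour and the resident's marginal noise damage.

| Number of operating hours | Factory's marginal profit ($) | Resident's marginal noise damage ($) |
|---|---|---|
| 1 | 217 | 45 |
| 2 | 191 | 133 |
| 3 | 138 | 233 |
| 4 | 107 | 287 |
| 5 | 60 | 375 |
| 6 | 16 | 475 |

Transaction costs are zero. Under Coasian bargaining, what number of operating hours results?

Bargaining reaches the level where marginal profit last exceeds marginal noise damage.
That holds through level 2 (191 ≥ 133) but not at 3 (138 < 233).

2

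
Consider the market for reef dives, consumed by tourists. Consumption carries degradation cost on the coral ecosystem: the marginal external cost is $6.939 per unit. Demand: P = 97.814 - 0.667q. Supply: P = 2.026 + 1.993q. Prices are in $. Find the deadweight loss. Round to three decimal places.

DWL = $9.051

Market equilibrium (private): 2.026 + 1.993q = 97.814 - 0.667q → q_m = 36.0105.
Social marginal benefit = demand − MEC = 90.875 - 0.667q.
Set SMB = MC: 90.875 - 0.667q = 2.026 + 1.993q → q* = 33.4019.
Between q* and q_m the wedge MC − SMB runs linearly from 0 to MEC(q_m), so the loss is a triangle.
DWL = ½ × 2.6086 × 6.9390 = 9.0505.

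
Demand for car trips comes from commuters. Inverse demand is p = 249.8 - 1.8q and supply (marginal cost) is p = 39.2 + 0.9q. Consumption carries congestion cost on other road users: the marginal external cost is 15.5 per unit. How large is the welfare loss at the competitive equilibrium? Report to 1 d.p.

DWL = 44.5

Market equilibrium (private): 39.2 + 0.9q = 249.8 - 1.8q → q_m = 78.0000.
Social marginal benefit = demand − MEC = 234.3 - 1.8q.
Set SMB = MC: 234.3 - 1.8q = 39.2 + 0.9q → q* = 72.2593.
Height of the DWL triangle at q_m is MC(q_m) − SMB(q_m) = MEC(q_m) = 15.5000.
DWL = ½ × 5.7407 × 15.5000 = 44.4904.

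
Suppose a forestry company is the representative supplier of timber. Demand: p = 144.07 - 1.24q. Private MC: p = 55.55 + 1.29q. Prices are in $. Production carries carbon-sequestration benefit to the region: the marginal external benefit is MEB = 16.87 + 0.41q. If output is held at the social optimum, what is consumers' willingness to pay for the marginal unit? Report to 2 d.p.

Social marginal cost = private MC − MEB = 38.68 + 0.88q.
Set SMC = demand: 38.68 + 0.88q = 144.07 - 1.24q → q* = 49.7123.
Consumer price on the demand curve at q*: 144.07 − 1.24×49.7123 = 82.4267.

P = $82.43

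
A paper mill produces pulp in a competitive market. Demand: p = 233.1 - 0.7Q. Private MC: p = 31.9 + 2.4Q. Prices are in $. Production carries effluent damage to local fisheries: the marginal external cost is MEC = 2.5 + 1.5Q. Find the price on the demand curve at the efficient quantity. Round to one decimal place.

P = $202.9

Social marginal cost = private MC + MEC = 34.4 + 3.9Q.
Set SMC = demand: 34.4 + 3.9Q = 233.1 - 0.7Q → Q* = 43.1957.
Consumer price on the demand curve at Q*: 233.1 − 0.7×43.1957 = 202.8630.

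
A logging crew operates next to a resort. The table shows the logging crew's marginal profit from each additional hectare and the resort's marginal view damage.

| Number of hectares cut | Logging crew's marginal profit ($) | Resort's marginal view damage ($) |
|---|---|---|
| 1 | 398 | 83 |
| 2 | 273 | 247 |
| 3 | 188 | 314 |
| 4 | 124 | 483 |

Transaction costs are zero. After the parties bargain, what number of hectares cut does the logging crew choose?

Bargaining reaches the level where marginal profit last exceeds marginal view damage.
That holds through level 2 (273 ≥ 247) but not at 3 (188 < 314).

2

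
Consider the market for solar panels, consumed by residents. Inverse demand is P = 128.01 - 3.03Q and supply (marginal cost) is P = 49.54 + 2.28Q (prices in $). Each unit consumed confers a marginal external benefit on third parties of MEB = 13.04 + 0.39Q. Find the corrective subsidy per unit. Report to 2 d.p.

Social marginal benefit = demand + MEB = 141.05 - 2.64Q.
Set SMB = MC: 141.05 - 2.64Q = 49.54 + 2.28Q → Q* = 18.5996.
The Pigouvian subsidy equals MEB at Q*: 13.04 + 0.39×18.5996 = 20.2938.

subsidy = $20.29 per unit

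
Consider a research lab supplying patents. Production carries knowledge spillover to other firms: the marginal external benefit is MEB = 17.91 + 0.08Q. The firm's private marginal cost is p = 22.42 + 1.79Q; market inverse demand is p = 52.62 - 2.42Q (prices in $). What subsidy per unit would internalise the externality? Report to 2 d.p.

Social marginal cost = private MC − MEB = 4.51 + 1.71Q.
Set SMC = demand: 4.51 + 1.71Q = 52.62 - 2.42Q → Q* = 11.6489.
The Pigouvian subsidy equals MEB at Q*: 17.91 + 0.08×11.6489 = 18.8419.

subsidy = $18.84 per unit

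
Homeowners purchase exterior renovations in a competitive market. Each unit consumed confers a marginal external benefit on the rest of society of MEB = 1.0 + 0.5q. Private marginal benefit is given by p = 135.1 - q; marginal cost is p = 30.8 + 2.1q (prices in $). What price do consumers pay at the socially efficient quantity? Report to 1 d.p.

P = $94.6

Social marginal benefit = demand + MEB = 136.1 - 0.5q.
Set SMB = MC: 136.1 - 0.5q = 30.8 + 2.1q → q* = 40.5000.
Consumer price on the demand curve at q*: 135.1 − 1.0×40.5000 = 94.6000.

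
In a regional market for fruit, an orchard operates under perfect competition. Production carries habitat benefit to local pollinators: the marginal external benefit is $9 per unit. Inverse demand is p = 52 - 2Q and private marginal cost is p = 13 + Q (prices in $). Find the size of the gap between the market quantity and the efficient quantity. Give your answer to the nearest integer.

Market equilibrium (private): 13 + Q = 52 - 2Q → Q_m = 13.0000.
Social marginal cost = private MC − MEB = 4 + Q.
Set SMC = demand: 4 + Q = 52 - 2Q → Q* = 16.0000.
Gap = |13.0000 − 16.0000| = 3.0000.

3 units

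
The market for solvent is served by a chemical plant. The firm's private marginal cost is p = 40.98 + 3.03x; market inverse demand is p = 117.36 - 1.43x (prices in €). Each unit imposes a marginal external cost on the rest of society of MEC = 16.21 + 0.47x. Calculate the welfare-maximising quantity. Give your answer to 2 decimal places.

x* = 12.20

Social marginal cost = private MC + MEC = 57.19 + 3.50x.
Set SMC = demand: 57.19 + 3.50x = 117.36 - 1.43x → x* = 12.2049.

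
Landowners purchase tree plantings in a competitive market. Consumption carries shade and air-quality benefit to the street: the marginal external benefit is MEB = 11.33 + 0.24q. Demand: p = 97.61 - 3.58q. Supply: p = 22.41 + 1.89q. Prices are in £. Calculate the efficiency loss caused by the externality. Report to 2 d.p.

Market equilibrium (private): 22.41 + 1.89q = 97.61 - 3.58q → q_m = 13.7477.
Social marginal benefit = demand + MEB = 108.94 - 3.34q.
Set SMB = MC: 108.94 - 3.34q = 22.41 + 1.89q → q* = 16.5449.
The loss is the area between SMB and MC from q* to q_m; with linear curves that's a triangle of height MEB(q_m).
DWL = ½ × 2.7972 × 14.6295 = 20.4608.

DWL = £20.46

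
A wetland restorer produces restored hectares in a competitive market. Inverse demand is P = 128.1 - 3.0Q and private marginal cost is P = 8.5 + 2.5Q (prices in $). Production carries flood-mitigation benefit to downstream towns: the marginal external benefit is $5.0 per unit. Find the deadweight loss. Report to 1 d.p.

Market equilibrium (private): 8.5 + 2.5Q = 128.1 - 3.0Q → Q_m = 21.7455.
Social marginal cost = private MC − MEB = 3.5 + 2.5Q.
Set SMC = demand: 3.5 + 2.5Q = 128.1 - 3.0Q → Q* = 22.6545.
The welfare-loss triangle has base |Q_m − Q*| and height MEB(Q_m) (the vertical gap between SMC and demand is zero at Q* and MEB at Q_m).
DWL = ½ × 0.9090 × 5.0000 = 2.2725.

DWL = $2.3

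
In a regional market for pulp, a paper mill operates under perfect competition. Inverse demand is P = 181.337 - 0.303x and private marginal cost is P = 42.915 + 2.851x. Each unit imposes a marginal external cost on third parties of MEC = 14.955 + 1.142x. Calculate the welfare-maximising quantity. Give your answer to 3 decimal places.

Social marginal cost = private MC + MEC = 57.870 + 3.993x.
Set SMC = demand: 57.870 + 3.993x = 181.337 - 0.303x → x* = 28.7400.

x* = 28.740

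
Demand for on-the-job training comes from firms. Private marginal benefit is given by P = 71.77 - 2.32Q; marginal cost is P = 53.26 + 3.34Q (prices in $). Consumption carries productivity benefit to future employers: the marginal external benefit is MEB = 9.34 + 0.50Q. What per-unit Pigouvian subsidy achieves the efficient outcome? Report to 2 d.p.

Social marginal benefit = demand + MEB = 81.11 - 1.82Q.
Set SMB = MC: 81.11 - 1.82Q = 53.26 + 3.34Q → Q* = 5.3973.
The Pigouvian subsidy equals MEB at Q*: 9.34 + 0.50×5.3973 = 12.0387.

subsidy = $12.04 per unit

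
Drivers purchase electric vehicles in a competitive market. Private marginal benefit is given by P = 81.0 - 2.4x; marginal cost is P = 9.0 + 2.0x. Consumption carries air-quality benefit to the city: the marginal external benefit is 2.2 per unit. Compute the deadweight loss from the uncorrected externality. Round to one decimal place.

Market equilibrium (private): 9.0 + 2.0x = 81.0 - 2.4x → x_m = 16.3636.
Social marginal benefit = demand + MEB = 83.2 - 2.4x.
Set SMB = MC: 83.2 - 2.4x = 9.0 + 2.0x → x* = 16.8636.
Between x* and x_m the wedge SMB − MC runs linearly from 0 to MEB(x_m), so the loss is a triangle.
DWL = ½ × 0.5000 × 2.2000 = 0.5500.

DWL = 0.6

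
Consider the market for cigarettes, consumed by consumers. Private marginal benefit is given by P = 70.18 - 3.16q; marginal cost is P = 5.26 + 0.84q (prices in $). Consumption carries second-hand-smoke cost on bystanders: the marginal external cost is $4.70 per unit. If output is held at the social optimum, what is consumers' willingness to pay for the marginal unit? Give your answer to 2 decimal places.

P = $22.61

Social marginal benefit = demand − MEC = 65.48 - 3.16q.
Set SMB = MC: 65.48 - 3.16q = 5.26 + 0.84q → q* = 15.0550.
Consumer price on the demand curve at q*: 70.18 − 3.16×15.0550 = 22.6062.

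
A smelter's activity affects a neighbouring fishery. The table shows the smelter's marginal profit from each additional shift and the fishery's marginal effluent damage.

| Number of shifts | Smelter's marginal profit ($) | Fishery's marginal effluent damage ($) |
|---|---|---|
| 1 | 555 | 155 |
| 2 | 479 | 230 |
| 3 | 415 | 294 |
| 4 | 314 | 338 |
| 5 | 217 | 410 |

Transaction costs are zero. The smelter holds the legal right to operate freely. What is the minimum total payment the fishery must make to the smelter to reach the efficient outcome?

Left alone the smelter would choose level 5 (marginal profit stays positive).
Efficient level: k* = 3 (marginal profit ≥ marginal effluent damage through 3).
The fishery must at least cover the smelter's forgone profit from cutting 5→3: 314 + 217 = 531.

$531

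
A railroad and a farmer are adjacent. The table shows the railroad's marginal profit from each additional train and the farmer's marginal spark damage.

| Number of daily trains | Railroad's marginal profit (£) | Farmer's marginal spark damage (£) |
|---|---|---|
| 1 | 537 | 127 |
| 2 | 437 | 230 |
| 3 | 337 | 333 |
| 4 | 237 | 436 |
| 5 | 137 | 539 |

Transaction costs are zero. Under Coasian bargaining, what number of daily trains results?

Bargaining reaches the level where marginal profit last exceeds marginal spark damage.
That holds through level 3 (337 ≥ 333) but not at 4 (237 < 436).

3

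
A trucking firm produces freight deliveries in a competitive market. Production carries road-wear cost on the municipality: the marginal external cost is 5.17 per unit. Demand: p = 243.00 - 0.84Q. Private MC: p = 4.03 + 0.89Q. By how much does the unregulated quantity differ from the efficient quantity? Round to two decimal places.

Market equilibrium (private): 4.03 + 0.89Q = 243.00 - 0.84Q → Q_m = 138.1329.
Social marginal cost = private MC + MEC = 9.20 + 0.89Q.
Set SMC = demand: 9.20 + 0.89Q = 243.00 - 0.84Q → Q* = 135.1445.
Gap = |138.1329 − 135.1445| = 2.9884.

2.99 units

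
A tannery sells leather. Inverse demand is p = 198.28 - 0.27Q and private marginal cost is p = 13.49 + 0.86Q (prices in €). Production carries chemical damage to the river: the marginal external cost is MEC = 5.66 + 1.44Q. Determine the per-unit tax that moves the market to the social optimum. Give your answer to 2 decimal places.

Social marginal cost = private MC + MEC = 19.15 + 2.30Q.
Set SMC = demand: 19.15 + 2.30Q = 198.28 - 0.27Q → Q* = 69.7004.
The Pigouvian tax equals MEC at Q*: 5.66 + 1.44×69.7004 = 106.0286.

tax = €106.03 per unit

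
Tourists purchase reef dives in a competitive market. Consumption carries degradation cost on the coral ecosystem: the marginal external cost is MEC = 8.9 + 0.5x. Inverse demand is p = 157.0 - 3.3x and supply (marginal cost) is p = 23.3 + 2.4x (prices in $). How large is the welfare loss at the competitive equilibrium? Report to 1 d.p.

DWL = $34.3

Market equilibrium (private): 23.3 + 2.4x = 157.0 - 3.3x → x_m = 23.4561.
Social marginal benefit = demand − MEC = 148.1 - 3.8x.
Set SMB = MC: 148.1 - 3.8x = 23.3 + 2.4x → x* = 20.1290.
Height of the DWL triangle at x_m is MC(x_m) − SMB(x_m) = MEC(x_m) = 20.6281.
DWL = ½ × 3.3271 × 20.6281 = 34.3159.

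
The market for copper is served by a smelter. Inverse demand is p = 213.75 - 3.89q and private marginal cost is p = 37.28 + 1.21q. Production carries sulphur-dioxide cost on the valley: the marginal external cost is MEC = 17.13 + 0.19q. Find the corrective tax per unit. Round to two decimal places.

Social marginal cost = private MC + MEC = 54.41 + 1.40q.
Set SMC = demand: 54.41 + 1.40q = 213.75 - 3.89q → q* = 30.1210.
The Pigouvian tax equals MEC at q*: 17.13 + 0.19×30.1210 = 22.8530.

tax = 22.85 per unit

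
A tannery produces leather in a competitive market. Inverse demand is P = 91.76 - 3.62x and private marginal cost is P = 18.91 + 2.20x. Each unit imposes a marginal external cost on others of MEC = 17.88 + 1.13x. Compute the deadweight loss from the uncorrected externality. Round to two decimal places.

Market equilibrium (private): 18.91 + 2.20x = 91.76 - 3.62x → x_m = 12.5172.
Social marginal cost = private MC + MEC = 36.79 + 3.33x.
Set SMC = demand: 36.79 + 3.33x = 91.76 - 3.62x → x* = 7.9094.
Height of the DWL triangle at x_m is SMC(x_m) − demand(x_m) = MEC(x_m) = 32.0244.
DWL = ½ × 4.6078 × 32.0244 = 73.7810.

DWL = 73.78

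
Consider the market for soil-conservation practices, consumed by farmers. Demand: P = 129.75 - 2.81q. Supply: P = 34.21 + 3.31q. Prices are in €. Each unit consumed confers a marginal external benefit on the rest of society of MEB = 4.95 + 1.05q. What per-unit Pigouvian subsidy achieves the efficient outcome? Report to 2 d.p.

subsidy = €25.76 per unit

Social marginal benefit = demand + MEB = 134.70 - 1.76q.
Set SMB = MC: 134.70 - 1.76q = 34.21 + 3.31q → q* = 19.8205.
The Pigouvian subsidy equals MEB at q*: 4.95 + 1.05×19.8205 = 25.7615.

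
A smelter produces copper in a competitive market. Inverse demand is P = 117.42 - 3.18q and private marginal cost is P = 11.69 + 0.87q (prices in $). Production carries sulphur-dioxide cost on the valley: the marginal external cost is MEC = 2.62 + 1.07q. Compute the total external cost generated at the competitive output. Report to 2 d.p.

$433.02

Market equilibrium (private): 11.69 + 0.87q = 117.42 - 3.18q → q_m = 26.1062.
Total external cost = ∫₀^{q_m} (2.62 + 1.07q) dq = 2.62×26.1062 + ½×1.07×26.1062² = 433.0188.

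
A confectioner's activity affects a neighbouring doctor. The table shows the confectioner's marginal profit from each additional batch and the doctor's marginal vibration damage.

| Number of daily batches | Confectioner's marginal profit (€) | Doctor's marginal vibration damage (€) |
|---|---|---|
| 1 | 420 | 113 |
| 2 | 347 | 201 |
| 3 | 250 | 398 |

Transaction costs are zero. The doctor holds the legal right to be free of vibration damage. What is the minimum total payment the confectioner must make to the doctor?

€314

Efficient level: marginal profit ≥ marginal vibration damage through level 2, so k* = 2.
With the doctor holding the right, the confectioner must at least compensate total damage at k*: 113 + 201 = 314.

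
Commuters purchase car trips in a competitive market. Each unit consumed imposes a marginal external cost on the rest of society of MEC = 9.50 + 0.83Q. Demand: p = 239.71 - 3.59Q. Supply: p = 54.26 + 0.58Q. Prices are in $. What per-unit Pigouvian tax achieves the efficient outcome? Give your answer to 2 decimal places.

Social marginal benefit = demand − MEC = 230.21 - 4.42Q.
Set SMB = MC: 230.21 - 4.42Q = 54.26 + 0.58Q → Q* = 35.1900.
The Pigouvian tax equals MEC at Q*: 9.50 + 0.83×35.1900 = 38.7077.

tax = $38.71 per unit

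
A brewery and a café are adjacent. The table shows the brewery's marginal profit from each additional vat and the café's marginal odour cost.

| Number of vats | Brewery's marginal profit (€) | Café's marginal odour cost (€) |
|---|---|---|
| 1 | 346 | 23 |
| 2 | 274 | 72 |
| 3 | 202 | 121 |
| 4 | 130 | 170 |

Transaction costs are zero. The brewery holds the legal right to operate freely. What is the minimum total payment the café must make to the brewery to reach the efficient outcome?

Left alone the brewery would choose level 4 (marginal profit stays positive).
Efficient level: k* = 3 (marginal profit ≥ marginal odour cost through 3).
The café must at least cover the brewery's forgone profit from cutting 4→3: 130 = 130.

€130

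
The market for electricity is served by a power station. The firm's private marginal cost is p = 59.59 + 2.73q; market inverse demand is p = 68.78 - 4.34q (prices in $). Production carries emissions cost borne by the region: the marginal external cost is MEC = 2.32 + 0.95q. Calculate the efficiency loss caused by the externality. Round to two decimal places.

DWL = $0.79

Market equilibrium (private): 59.59 + 2.73q = 68.78 - 4.34q → q_m = 1.2999.
Social marginal cost = private MC + MEC = 61.91 + 3.68q.
Set SMC = demand: 61.91 + 3.68q = 68.78 - 4.34q → q* = 0.8566.
Height of the DWL triangle at q_m is SMC(q_m) − demand(q_m) = MEC(q_m) = 3.5549.
DWL = ½ × 0.4433 × 3.5549 = 0.7879.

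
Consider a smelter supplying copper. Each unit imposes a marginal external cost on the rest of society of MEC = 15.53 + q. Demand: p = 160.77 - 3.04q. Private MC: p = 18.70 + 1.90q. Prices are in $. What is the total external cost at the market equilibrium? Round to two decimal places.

Market equilibrium (private): 18.70 + 1.90q = 160.77 - 3.04q → q_m = 28.7591.
Total external cost = ∫₀^{q_m} (15.53 + 1.00q) dq = 15.53×28.7591 + ½×1.00×28.7591² = 860.1717.

$860.17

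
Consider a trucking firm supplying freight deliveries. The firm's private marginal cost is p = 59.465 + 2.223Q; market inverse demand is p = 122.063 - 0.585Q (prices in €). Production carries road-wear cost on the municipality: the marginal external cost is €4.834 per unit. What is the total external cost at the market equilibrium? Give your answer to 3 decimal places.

€107.763

Market equilibrium (private): 59.465 + 2.223Q = 122.063 - 0.585Q → Q_m = 22.2927.
Total external cost = MEC × Q_m = 4.834 × 22.2927 = 107.7629.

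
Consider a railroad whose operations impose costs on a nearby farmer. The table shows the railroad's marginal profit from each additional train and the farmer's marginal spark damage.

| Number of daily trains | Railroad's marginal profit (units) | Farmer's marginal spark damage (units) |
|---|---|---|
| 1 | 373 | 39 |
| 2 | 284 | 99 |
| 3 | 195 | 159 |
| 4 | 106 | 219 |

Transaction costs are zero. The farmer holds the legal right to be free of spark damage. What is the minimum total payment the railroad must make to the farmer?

297

Efficient level: marginal profit ≥ marginal spark damage through level 3, so k* = 3.
With the farmer holding the right, the railroad must at least compensate total damage at k*: 39 + 99 + 159 = 297.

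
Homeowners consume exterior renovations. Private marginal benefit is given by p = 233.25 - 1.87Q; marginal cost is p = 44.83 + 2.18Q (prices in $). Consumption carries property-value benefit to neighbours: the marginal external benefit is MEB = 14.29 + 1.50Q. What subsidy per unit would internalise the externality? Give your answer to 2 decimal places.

Social marginal benefit = demand + MEB = 247.54 - 0.37Q.
Set SMB = MC: 247.54 - 0.37Q = 44.83 + 2.18Q → Q* = 79.4941.
The Pigouvian subsidy equals MEB at Q*: 14.29 + 1.50×79.4941 = 133.5312.

subsidy = $133.53 per unit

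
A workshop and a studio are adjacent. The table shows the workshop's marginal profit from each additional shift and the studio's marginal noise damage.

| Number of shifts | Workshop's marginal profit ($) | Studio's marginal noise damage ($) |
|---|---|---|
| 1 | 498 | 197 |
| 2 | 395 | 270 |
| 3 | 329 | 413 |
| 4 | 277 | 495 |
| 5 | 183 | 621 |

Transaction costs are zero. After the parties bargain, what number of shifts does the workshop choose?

Bargaining reaches the level where marginal profit last exceeds marginal noise damage.
That holds through level 2 (395 ≥ 270) but not at 3 (329 < 413).

2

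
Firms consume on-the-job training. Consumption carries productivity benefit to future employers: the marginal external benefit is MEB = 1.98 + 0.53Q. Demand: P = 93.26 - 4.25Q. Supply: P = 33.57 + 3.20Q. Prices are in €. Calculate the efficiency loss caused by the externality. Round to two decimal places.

DWL = €2.80

Market equilibrium (private): 33.57 + 3.20Q = 93.26 - 4.25Q → Q_m = 8.0121.
Social marginal benefit = demand + MEB = 95.24 - 3.72Q.
Set SMB = MC: 95.24 - 3.72Q = 33.57 + 3.20Q → Q* = 8.9118.
The loss is the area between SMB and MC from Q* to Q_m; with linear curves that's a triangle of height MEB(Q_m).
DWL = ½ × 0.8997 × 6.2264 = 2.8009.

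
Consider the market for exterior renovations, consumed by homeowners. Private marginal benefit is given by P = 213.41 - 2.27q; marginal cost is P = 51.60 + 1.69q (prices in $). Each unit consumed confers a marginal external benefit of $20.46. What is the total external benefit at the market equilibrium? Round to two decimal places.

$836.02

Market equilibrium (private): 51.60 + 1.69q = 213.41 - 2.27q → q_m = 40.8611.
Total external benefit = MEB × q_m = 20.46 × 40.8611 = 836.0181.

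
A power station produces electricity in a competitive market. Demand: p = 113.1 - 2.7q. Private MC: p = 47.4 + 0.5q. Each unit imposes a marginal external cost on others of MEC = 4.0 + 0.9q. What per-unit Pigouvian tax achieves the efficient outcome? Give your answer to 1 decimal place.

tax = 17.5 per unit

Social marginal cost = private MC + MEC = 51.4 + 1.4q.
Set SMC = demand: 51.4 + 1.4q = 113.1 - 2.7q → q* = 15.0488.
The Pigouvian tax equals MEC at q*: 4.0 + 0.9×15.0488 = 17.5439.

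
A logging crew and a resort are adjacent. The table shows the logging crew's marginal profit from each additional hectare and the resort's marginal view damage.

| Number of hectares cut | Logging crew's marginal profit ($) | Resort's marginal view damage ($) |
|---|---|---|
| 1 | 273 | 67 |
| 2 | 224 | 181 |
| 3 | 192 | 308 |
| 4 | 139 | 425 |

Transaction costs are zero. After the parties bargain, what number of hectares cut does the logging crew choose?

2

Bargaining reaches the level where marginal profit last exceeds marginal view damage.
That holds through level 2 (224 ≥ 181) but not at 3 (192 < 308).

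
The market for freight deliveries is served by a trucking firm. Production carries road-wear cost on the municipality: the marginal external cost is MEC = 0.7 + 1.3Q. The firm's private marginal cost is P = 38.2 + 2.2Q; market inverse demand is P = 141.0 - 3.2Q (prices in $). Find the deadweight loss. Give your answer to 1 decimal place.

DWL = $48.3

Market equilibrium (private): 38.2 + 2.2Q = 141.0 - 3.2Q → Q_m = 19.0370.
Social marginal cost = private MC + MEC = 38.9 + 3.5Q.
Set SMC = demand: 38.9 + 3.5Q = 141.0 - 3.2Q → Q* = 15.2388.
The welfare-loss triangle has base |Q_m − Q*| and height MEC(Q_m) (the vertical gap between SMC and demand is zero at Q* and MEC at Q_m).
DWL = ½ × 3.7982 × 25.4481 = 48.3285.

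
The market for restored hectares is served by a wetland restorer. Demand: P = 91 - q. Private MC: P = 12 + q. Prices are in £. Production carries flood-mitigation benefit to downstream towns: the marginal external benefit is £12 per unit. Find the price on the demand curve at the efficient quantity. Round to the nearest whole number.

P = £46

Social marginal cost = private MC − MEB = 0 + q.
Set SMC = demand: 0 + q = 91 - q → q* = 45.5000.
Consumer price on the demand curve at q*: 91 − 1×45.5000 = 45.5000.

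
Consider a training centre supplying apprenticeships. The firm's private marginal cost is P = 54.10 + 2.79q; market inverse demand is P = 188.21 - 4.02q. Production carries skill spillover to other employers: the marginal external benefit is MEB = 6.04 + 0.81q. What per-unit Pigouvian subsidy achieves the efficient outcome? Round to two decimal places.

Social marginal cost = private MC − MEB = 48.06 + 1.98q.
Set SMC = demand: 48.06 + 1.98q = 188.21 - 4.02q → q* = 23.3583.
The Pigouvian subsidy equals MEB at q*: 6.04 + 0.81×23.3583 = 24.9602.

subsidy = 24.96 per unit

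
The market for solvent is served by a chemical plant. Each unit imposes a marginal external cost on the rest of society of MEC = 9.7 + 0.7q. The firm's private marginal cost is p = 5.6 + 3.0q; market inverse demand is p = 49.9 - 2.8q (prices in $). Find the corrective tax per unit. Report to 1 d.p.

Social marginal cost = private MC + MEC = 15.3 + 3.7q.
Set SMC = demand: 15.3 + 3.7q = 49.9 - 2.8q → q* = 5.3231.
The Pigouvian tax equals MEC at q*: 9.7 + 0.7×5.3231 = 13.4262.

tax = $13.4 per unit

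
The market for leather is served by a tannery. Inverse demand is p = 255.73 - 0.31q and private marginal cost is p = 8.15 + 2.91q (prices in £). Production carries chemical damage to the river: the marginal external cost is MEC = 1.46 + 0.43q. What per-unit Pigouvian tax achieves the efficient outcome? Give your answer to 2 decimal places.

Social marginal cost = private MC + MEC = 9.61 + 3.34q.
Set SMC = demand: 9.61 + 3.34q = 255.73 - 0.31q → q* = 67.4301.
The Pigouvian tax equals MEC at q*: 1.46 + 0.43×67.4301 = 30.4549.

tax = £30.45 per unit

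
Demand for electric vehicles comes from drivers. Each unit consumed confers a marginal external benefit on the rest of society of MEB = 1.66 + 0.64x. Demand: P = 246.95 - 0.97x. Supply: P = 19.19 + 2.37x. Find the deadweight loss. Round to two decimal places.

Market equilibrium (private): 19.19 + 2.37x = 246.95 - 0.97x → x_m = 68.1916.
Social marginal benefit = demand + MEB = 248.61 - 0.33x.
Set SMB = MC: 248.61 - 0.33x = 19.19 + 2.37x → x* = 84.9704.
Height of the DWL triangle at x_m is SMB(x_m) − MC(x_m) = MEB(x_m) = 45.3026.
DWL = ½ × 16.7788 × 45.3026 = 380.0616.

DWL = 380.06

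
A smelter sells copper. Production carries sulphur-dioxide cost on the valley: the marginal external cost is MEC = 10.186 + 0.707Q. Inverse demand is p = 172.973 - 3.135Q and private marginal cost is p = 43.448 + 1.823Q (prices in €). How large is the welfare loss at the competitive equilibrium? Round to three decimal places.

Market equilibrium (private): 43.448 + 1.823Q = 172.973 - 3.135Q → Q_m = 26.1244.
Social marginal cost = private MC + MEC = 53.634 + 2.530Q.
Set SMC = demand: 53.634 + 2.530Q = 172.973 - 3.135Q → Q* = 21.0660.
Height of the DWL triangle at Q_m is SMC(Q_m) − demand(Q_m) = MEC(Q_m) = 28.6560.
DWL = ½ × 5.0584 × 28.6560 = 72.4768.

DWL = €72.477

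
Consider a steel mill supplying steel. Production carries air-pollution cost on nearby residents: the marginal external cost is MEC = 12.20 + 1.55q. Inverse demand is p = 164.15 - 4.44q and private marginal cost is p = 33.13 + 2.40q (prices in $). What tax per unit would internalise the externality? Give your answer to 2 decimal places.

tax = $34.15 per unit

Social marginal cost = private MC + MEC = 45.33 + 3.95q.
Set SMC = demand: 45.33 + 3.95q = 164.15 - 4.44q → q* = 14.1621.
The Pigouvian tax equals MEC at q*: 12.20 + 1.55×14.1621 = 34.1513.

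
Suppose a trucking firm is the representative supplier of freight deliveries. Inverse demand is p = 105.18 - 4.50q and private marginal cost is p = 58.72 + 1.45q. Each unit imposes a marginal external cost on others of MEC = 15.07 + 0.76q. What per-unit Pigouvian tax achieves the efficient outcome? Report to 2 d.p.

tax = 18.63 per unit

Social marginal cost = private MC + MEC = 73.79 + 2.21q.
Set SMC = demand: 73.79 + 2.21q = 105.18 - 4.50q → q* = 4.6781.
The Pigouvian tax equals MEC at q*: 15.07 + 0.76×4.6781 = 18.6254.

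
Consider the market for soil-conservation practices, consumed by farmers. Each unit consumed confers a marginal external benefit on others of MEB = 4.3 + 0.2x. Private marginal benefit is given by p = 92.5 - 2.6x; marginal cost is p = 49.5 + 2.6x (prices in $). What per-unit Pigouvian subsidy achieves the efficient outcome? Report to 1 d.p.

subsidy = $6.2 per unit

Social marginal benefit = demand + MEB = 96.8 - 2.4x.
Set SMB = MC: 96.8 - 2.4x = 49.5 + 2.6x → x* = 9.4600.
The Pigouvian subsidy equals MEB at x*: 4.3 + 0.2×9.4600 = 6.1920.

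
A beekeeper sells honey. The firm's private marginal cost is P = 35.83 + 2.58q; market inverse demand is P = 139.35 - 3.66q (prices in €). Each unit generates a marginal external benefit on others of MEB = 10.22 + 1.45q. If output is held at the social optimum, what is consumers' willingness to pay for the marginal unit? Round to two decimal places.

P = €52.44

Social marginal cost = private MC − MEB = 25.61 + 1.13q.
Set SMC = demand: 25.61 + 1.13q = 139.35 - 3.66q → q* = 23.7453.
Consumer price on the demand curve at q*: 139.35 − 3.66×23.7453 = 52.4422.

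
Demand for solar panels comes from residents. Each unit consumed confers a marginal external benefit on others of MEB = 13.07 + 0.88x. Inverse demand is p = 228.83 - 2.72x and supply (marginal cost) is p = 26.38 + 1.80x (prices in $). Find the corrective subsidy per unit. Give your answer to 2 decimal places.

subsidy = $65.17 per unit

Social marginal benefit = demand + MEB = 241.90 - 1.84x.
Set SMB = MC: 241.90 - 1.84x = 26.38 + 1.80x → x* = 59.2088.
The Pigouvian subsidy equals MEB at x*: 13.07 + 0.88×59.2088 = 65.1737.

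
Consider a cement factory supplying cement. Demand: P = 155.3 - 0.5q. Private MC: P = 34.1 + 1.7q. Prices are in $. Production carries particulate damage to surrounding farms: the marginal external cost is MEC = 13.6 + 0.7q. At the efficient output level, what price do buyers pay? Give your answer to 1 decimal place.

Social marginal cost = private MC + MEC = 47.7 + 2.4q.
Set SMC = demand: 47.7 + 2.4q = 155.3 - 0.5q → q* = 37.1034.
Consumer price on the demand curve at q*: 155.3 − 0.5×37.1034 = 136.7483.

P = $136.7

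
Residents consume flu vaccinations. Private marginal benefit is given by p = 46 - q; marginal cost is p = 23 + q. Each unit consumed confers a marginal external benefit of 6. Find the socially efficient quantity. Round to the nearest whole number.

q* = 15

Social marginal benefit = demand + MEB = 52 - q.
Set SMB = MC: 52 - q = 23 + q → q* = 14.5000.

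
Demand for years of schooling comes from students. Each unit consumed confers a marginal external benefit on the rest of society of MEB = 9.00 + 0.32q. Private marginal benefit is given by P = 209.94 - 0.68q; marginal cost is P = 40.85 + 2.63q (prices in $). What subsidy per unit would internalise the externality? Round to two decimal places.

subsidy = $28.06 per unit

Social marginal benefit = demand + MEB = 218.94 - 0.36q.
Set SMB = MC: 218.94 - 0.36q = 40.85 + 2.63q → q* = 59.5619.
The Pigouvian subsidy equals MEB at q*: 9.00 + 0.32×59.5619 = 28.0598.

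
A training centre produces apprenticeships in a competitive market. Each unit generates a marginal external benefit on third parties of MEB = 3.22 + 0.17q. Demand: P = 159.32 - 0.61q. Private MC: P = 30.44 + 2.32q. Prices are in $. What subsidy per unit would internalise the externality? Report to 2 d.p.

Social marginal cost = private MC − MEB = 27.22 + 2.15q.
Set SMC = demand: 27.22 + 2.15q = 159.32 - 0.61q → q* = 47.8623.
The Pigouvian subsidy equals MEB at q*: 3.22 + 0.17×47.8623 = 11.3566.

subsidy = $11.36 per unit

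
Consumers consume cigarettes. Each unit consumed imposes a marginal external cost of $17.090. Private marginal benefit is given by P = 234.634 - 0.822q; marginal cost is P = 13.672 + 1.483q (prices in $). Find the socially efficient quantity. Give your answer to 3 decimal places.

Social marginal benefit = demand − MEC = 217.544 - 0.822q.
Set SMB = MC: 217.544 - 0.822q = 13.672 + 1.483q → q* = 88.4477.

q* = 88.448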